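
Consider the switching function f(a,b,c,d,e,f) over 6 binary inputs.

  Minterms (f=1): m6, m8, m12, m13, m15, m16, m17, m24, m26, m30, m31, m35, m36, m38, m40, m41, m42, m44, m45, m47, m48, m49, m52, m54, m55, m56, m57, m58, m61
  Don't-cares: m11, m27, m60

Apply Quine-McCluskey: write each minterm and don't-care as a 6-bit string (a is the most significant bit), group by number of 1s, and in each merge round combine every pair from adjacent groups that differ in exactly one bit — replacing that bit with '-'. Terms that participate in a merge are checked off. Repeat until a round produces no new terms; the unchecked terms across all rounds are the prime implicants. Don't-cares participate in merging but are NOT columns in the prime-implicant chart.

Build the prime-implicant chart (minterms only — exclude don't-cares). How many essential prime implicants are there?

8

Round 0: 000110✓ 001000✓ 001011✓ 001100✓ 001101✓ 001111✓ 010000✓ 010001✓ 011000✓ 011010✓ 011011✓ 011110✓ 011111✓ 100011 100100✓ 100110✓ 101000✓ 101001✓ 101010✓ 101100✓ 101101✓ 101111✓ 110000✓ 110001✓ 110100✓ 110110✓ 110111✓ 111000✓ 111001✓ 111010✓ 111100✓ 111101✓
Round 1: -00110 -01000✓ -01100✓ -01101✓ -01111✓ -10000✓ -10001✓ -11000✓ -11010✓ 0-1000✓ 0-1011✓ 0-1111✓ 001-00✓ 001-11✓ 0011-1✓ 00110-✓ 01-000✓ 01000-✓ 011-10✓ 011-11✓ 0110-0✓ 01101-✓ 01111-✓ 1-0100✓ 1-0110✓ 1-1000✓ 1-1001✓ 1-1010✓ 1-1100✓ 1-1101✓ 10-100✓ 1001-0✓ 101-00✓ 101-01✓ 1010-0✓ 10100-✓ 1011-1✓ 10110-✓ 11-000✓ 11-001✓ 11-100✓ 110-00✓ 11000-✓ 1101-0✓ 11011- 111-00✓ 111-01✓ 1110-0✓ 11100-✓ 11110-✓
Round 2: --1000 -01-00 -011-1 -0110- -1-000 -1000- -110-0 0-1-11 011-1- 1--100 1-01-0 1-1-00✓ 1-1-01✓ 1-10-0 1-100-✓ 1-110-✓ 101-0-✓ 11--00 11-00- 111-0-✓
Round 3: 1-1-0-
PIs = {--1000, -00110, -01-00, -011-1, -0110-, -1-000, -1000-, -110-0, 0-1-11, 011-1-, 1--100, 1-01-0, 1-1-0-, 1-10-0, 100011, 11--00, 11-00-, 11011-}
Coverage chart:
  m6: -00110 ←essential
  m8: --1000,-01-00
  m12: -01-00,-0110-
  m13: -011-1,-0110-
  m15: -011-1,0-1-11
  m16: -1-000,-1000-
  m17: -1000- ←essential
  m24: --1000,-1-000,-110-0
  m26: -110-0,011-1-
  m30: 011-1- ←essential
  m31: 0-1-11,011-1-
  m35: 100011 ←essential
  m36: 1--100,1-01-0
  m38: -00110,1-01-0
  m40: --1000,-01-00,1-1-0-,1-10-0
  m41: 1-1-0- ←essential
  m42: 1-10-0 ←essential
  m44: -01-00,-0110-,1--100,1-1-0-
  m45: -011-1,-0110-,1-1-0-
  m47: -011-1 ←essential
  m48: -1-000,-1000-,11--00,11-00-
  m49: -1000-,11-00-
  m52: 1--100,1-01-0,11--00
  m54: 1-01-0,11011-
  m55: 11011- ←essential
  m56: --1000,-1-000,-110-0,1-1-0-,1-10-0,11--00,11-00-
  m57: 1-1-0-,11-00-
  m58: -110-0,1-10-0
  m61: 1-1-0- ←essential
Essential: -00110, -011-1, -1000-, 011-1-, 1-1-0-, 1-10-0, 100011, 11011-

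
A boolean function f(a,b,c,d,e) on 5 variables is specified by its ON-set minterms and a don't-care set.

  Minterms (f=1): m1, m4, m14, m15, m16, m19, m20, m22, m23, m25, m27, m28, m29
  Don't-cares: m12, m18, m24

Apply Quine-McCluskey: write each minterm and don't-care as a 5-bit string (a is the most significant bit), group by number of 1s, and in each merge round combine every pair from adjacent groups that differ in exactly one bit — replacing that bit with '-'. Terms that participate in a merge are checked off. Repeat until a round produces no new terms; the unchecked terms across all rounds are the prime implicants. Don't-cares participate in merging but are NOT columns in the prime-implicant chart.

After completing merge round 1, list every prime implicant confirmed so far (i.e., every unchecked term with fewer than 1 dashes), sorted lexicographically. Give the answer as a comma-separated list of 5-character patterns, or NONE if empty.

00001

Round 0: 00001 00100✓ 01100✓ 01110✓ 01111✓ 10000✓ 10010✓ 10011✓ 10100✓ 10110✓ 10111✓ 11000✓ 11001✓ 11011✓ 11100✓ 11101✓
Round 1: -0100✓ -1100✓ 0-100✓ 011-0 0111- 1-000✓ 1-011 1-100✓ 10-00✓ 10-10✓ 10-11✓ 100-0✓ 1001-✓ 101-0✓ 1011-✓ 11-00✓ 11-01✓ 110-1 1100-✓ 1110-✓
Round 2: --100 1--00 10--0 10-1- 11-0-
PIs = {--100, 00001, 011-0, 0111-, 1--00, 1-011, 10--0, 10-1-, 11-0-, 110-1}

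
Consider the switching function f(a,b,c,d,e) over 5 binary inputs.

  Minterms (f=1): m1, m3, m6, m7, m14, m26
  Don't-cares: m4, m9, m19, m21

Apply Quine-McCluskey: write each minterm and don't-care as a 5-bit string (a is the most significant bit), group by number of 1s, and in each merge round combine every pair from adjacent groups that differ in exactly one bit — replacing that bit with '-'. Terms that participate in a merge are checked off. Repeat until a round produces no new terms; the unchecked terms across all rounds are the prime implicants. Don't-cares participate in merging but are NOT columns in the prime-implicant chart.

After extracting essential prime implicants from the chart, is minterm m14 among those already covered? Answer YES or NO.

size-2^0 implicants → 00001(✓)  00011(✓)  00100(✓)  00110(✓)  00111(✓)  01001(✓)  01110(✓)  10011(✓)  10101  11010
size-2^1 implicants → -0011  0-001  0-110  00-11  000-1  001-0  0011-
Unchecked terms (primes): -0011, 0-001, 0-110, 00-11, 000-1, 001-0, 0011-, 10101, 11010
Minterm coverage:
  m1 ⊆ 0-001,000-1
  m3 ⊆ -0011,00-11,000-1
  m6 ⊆ 0-110,001-0,0011-
  m7 ⊆ 00-11,0011-
  m14 ⊆ 0-110 [E]
  m26 ⊆ 11010 [E]
E = {0-110, 11010}

YES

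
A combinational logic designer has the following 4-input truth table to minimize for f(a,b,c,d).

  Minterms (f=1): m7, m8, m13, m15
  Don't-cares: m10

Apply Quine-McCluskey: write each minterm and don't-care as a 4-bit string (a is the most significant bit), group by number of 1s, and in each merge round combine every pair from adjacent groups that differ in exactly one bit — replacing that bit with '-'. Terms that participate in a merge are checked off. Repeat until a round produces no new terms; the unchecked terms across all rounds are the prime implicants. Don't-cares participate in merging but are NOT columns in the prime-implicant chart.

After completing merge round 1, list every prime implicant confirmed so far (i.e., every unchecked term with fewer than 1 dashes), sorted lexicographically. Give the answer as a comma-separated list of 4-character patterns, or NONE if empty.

[col 0] 0111*, 1000*, 1010*, 1101*, 1111*
[col 1] -111, 10-0, 11-1
Prime implicants: -111, 10-0, 11-1

NONE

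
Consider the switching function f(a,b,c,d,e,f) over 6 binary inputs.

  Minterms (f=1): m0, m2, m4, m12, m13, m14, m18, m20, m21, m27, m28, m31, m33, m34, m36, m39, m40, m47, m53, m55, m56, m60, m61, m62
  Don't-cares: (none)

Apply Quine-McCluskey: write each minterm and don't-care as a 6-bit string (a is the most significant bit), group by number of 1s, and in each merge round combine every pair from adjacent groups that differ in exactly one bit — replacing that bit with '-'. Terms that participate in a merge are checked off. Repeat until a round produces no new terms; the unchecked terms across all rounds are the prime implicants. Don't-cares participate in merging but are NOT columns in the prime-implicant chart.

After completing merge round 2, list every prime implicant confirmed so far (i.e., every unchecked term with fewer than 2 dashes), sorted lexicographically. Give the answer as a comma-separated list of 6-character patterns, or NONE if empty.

-00010, -00100, -10101, -11100, 0-0010, 000-00, 0000-0, 0011-0, 00110-, 01010-, 011-11, 1-0111, 1-1000, 10-111, 100001, 11-101, 1101-1, 111-00, 1111-0, 11110-

Round 0: 000000✓ 000010✓ 000100✓ 001100✓ 001101✓ 001110✓ 010010✓ 010100✓ 010101✓ 011011✓ 011100✓ 011111✓ 100001 100010✓ 100100✓ 100111✓ 101000✓ 101111✓ 110101✓ 110111✓ 111000✓ 111100✓ 111101✓ 111110✓
Round 1: -00010 -00100 -10101 -11100 0-0010 0-0100✓ 0-1100✓ 00-100✓ 000-00 0000-0 0011-0 00110- 01-100✓ 01010- 011-11 1-0111 1-1000 10-111 11-101 1101-1 111-00 1111-0 11110-
Round 2: 0--100
PIs = {-00010, -00100, -10101, -11100, 0--100, 0-0010, 000-00, 0000-0, 0011-0, 00110-, 01010-, 011-11, 1-0111, 1-1000, 10-111, 100001, 11-101, 1101-1, 111-00, 1111-0, 11110-}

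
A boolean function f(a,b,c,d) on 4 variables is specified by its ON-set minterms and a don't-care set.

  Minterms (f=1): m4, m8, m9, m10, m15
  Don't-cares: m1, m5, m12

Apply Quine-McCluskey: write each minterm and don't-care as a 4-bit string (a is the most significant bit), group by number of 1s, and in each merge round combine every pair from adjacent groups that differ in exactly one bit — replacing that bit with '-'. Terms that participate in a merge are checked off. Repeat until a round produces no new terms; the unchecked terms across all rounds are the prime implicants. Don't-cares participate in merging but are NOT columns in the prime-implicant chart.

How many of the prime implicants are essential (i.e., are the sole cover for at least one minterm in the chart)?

[col 0] 0001*, 0100*, 0101*, 1000*, 1001*, 1010*, 1100*, 1111
[col 1] -001, -100, 0-01, 010-, 1-00, 10-0, 100-
Prime implicants: -001, -100, 0-01, 010-, 1-00, 10-0, 100-, 1111
PI chart (minterm → PIs covering it):
  4 | -100,010-
  8 | 1-00,10-0,100-
  9 | -001,100-
  10 | 10-0  (sole → essential)
  15 | 1111  (sole → essential)
Essential prime implicants: 10-0, 1111

2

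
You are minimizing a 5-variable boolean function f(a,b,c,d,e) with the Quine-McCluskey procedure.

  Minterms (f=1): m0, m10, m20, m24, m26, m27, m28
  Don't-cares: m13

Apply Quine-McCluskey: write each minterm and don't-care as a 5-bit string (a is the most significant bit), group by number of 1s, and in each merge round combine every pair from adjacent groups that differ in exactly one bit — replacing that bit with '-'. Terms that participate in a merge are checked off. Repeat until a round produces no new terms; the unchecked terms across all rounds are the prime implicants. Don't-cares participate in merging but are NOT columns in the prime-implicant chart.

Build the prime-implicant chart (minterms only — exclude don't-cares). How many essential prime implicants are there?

[col 0] 00000, 01010*, 01101, 10100*, 11000*, 11010*, 11011*, 11100*
[col 1] -1010, 1-100, 11-00, 110-0, 1101-
Prime implicants: -1010, 00000, 01101, 1-100, 11-00, 110-0, 1101-
PI chart (minterm → PIs covering it):
  0 | 00000  (sole → essential)
  10 | -1010  (sole → essential)
  20 | 1-100  (sole → essential)
  24 | 11-00,110-0
  26 | -1010,110-0,1101-
  27 | 1101-  (sole → essential)
  28 | 1-100,11-00
Essential prime implicants: -1010, 00000, 1-100, 1101-

4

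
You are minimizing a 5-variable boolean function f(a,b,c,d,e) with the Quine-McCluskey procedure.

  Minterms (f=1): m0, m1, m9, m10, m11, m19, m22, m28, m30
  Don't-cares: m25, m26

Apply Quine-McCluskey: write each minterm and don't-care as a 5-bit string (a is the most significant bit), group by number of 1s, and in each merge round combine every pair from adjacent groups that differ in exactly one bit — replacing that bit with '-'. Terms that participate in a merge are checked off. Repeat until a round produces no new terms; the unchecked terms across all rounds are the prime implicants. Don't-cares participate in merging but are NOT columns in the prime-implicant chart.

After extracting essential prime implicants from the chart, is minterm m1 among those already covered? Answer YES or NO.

YES

size-2^0 implicants → 00000(✓)  00001(✓)  01001(✓)  01010(✓)  01011(✓)  10011  10110(✓)  11001(✓)  11010(✓)  11100(✓)  11110(✓)
size-2^1 implicants → -1001  -1010  0-001  0000-  010-1  0101-  1-110  11-10  111-0
Unchecked terms (primes): -1001, -1010, 0-001, 0000-, 010-1, 0101-, 1-110, 10011, 11-10, 111-0
Minterm coverage:
  m0 ⊆ 0000- [E]
  m1 ⊆ 0-001,0000-
  m9 ⊆ -1001,0-001,010-1
  m10 ⊆ -1010,0101-
  m11 ⊆ 010-1,0101-
  m19 ⊆ 10011 [E]
  m22 ⊆ 1-110 [E]
  m28 ⊆ 111-0 [E]
  m30 ⊆ 1-110,11-10,111-0
E = {0000-, 1-110, 10011, 111-0}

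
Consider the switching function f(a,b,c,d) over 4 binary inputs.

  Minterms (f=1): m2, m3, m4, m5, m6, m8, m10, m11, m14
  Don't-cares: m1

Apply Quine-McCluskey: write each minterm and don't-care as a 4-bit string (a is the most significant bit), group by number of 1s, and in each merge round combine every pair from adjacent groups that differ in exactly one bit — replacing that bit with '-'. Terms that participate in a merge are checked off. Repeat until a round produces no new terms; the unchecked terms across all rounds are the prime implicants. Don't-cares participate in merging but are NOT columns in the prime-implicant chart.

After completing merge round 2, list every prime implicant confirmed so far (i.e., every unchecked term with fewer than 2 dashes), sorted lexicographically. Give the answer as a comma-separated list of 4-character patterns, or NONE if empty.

[col 0] 0001*, 0010*, 0011*, 0100*, 0101*, 0110*, 1000*, 1010*, 1011*, 1110*
[col 1] -010*, -011*, -110*, 0-01, 0-10*, 00-1, 001-*, 01-0, 010-, 1-10*, 10-0, 101-*
[col 2] --10, -01-
Prime implicants: --10, -01-, 0-01, 00-1, 01-0, 010-, 10-0

0-01, 00-1, 01-0, 010-, 10-0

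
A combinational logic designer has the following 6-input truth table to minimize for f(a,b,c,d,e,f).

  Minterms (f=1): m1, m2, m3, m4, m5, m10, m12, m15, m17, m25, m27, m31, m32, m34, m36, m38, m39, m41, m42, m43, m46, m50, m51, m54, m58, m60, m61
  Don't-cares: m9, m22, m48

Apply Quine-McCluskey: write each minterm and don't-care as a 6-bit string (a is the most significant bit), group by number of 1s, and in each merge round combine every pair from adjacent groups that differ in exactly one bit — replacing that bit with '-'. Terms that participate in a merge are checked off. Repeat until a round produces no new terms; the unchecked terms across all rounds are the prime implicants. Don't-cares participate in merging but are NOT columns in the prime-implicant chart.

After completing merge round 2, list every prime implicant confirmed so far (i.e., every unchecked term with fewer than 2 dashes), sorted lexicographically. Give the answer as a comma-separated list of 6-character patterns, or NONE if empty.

-00100, -01001, -10110, 0-1111, 00-100, 000-01, 0000-1, 00001-, 00010-, 011-11, 0110-1, 10011-, 1010-1, 10101-, 11001-, 11110-

[col 0] 000001*, 000010*, 000011*, 000100*, 000101*, 001001*, 001010*, 001100*, 001111*, 010001*, 010110*, 011001*, 011011*, 011111*, 100000*, 100010*, 100100*, 100110*, 100111*, 101001*, 101010*, 101011*, 101110*, 110000*, 110010*, 110011*, 110110*, 111010*, 111100*, 111101*
[col 1] -00010*, -00100, -01001, -01010*, -10110, 0-0001*, 0-1001*, 0-1111, 00-001*, 00-010*, 00-100, 000-01, 0000-1, 00001-, 00010-, 01-001*, 011-11, 0110-1, 1-0000*, 1-0010*, 1-0110*, 1-1010*, 10-010*, 10-110*, 100-00*, 100-10*, 1000-0*, 1001-0*, 10011-, 101-10*, 1010-1, 10101-, 11-010*, 110-10*, 1100-0*, 11001-, 11110-
[col 2] -0-010, 0--001, 1--010, 1-0-10, 1-00-0, 10--10, 100--0
Prime implicants: -0-010, -00100, -01001, -10110, 0--001, 0-1111, 00-100, 000-01, 0000-1, 00001-, 00010-, 011-11, 0110-1, 1--010, 1-0-10, 1-00-0, 10--10, 100--0, 10011-, 1010-1, 10101-, 11001-, 11110-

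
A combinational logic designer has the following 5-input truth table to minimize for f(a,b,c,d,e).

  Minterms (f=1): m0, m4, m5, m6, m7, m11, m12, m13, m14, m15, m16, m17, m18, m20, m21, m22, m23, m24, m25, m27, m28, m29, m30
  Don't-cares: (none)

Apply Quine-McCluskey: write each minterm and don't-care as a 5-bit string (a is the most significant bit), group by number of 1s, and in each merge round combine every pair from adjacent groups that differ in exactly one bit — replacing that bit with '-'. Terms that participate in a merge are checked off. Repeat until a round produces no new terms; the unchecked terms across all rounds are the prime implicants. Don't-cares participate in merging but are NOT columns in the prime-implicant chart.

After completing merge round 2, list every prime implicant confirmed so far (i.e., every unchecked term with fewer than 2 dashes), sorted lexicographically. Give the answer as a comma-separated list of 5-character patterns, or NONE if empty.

-1011, 01-11, 110-1

[col 0] 00000*, 00100*, 00101*, 00110*, 00111*, 01011*, 01100*, 01101*, 01110*, 01111*, 10000*, 10001*, 10010*, 10100*, 10101*, 10110*, 10111*, 11000*, 11001*, 11011*, 11100*, 11101*, 11110*
[col 1] -0000*, -0100*, -0101*, -0110*, -0111*, -1011, -1100*, -1101*, -1110*, 0-100*, 0-101*, 0-110*, 0-111*, 00-00*, 001-0*, 001-1*, 0010-*, 0011-*, 01-11, 011-0*, 011-1*, 0110-*, 0111-*, 1-000*, 1-001*, 1-100*, 1-101*, 1-110*, 10-00*, 10-01*, 10-10*, 100-0*, 1000-*, 101-0*, 101-1*, 1010-*, 1011-*, 11-00*, 11-01*, 110-1, 1100-*, 111-0*, 1110-*
[col 2] --100*, --101*, --110*, -0-00, -01-0*, -01-1*, -010-*, -011-*, -11-0*, -110-*, 0-1-0*, 0-1-1*, 0-10-*, 0-11-*, 001--*, 011--*, 1--00*, 1--01*, 1-00-*, 1-1-0*, 1-10-*, 10--0, 10-0-*, 101--*, 11-0-*
[col 3] --1-0, --10-, -01--, 0-1--, 1--0-
Prime implicants: --1-0, --10-, -0-00, -01--, -1011, 0-1--, 01-11, 1--0-, 10--0, 110-1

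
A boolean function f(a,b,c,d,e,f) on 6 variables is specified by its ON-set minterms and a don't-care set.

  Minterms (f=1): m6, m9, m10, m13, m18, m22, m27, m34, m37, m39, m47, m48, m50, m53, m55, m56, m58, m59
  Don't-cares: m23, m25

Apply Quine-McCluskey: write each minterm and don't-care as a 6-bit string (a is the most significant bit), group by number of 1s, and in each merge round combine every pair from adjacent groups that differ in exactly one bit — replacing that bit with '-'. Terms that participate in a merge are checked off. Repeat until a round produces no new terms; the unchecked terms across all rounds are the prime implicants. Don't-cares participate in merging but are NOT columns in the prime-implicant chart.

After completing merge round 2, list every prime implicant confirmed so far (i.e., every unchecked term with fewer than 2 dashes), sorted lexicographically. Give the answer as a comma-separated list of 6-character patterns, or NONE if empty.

-10010, -10111, -11011, 0-0110, 0-1001, 001-01, 001010, 010-10, 01011-, 0110-1, 1-0010, 10-111, 11101-

Round 0: 000110✓ 001001✓ 001010 001101✓ 010010✓ 010110✓ 010111✓ 011001✓ 011011✓ 100010✓ 100101✓ 100111✓ 101111✓ 110000✓ 110010✓ 110101✓ 110111✓ 111000✓ 111010✓ 111011✓
Round 1: -10010 -10111 -11011 0-0110 0-1001 001-01 010-10 01011- 0110-1 1-0010 1-0101✓ 1-0111✓ 10-111 1001-1✓ 11-000✓ 11-010✓ 1100-0✓ 1101-1✓ 1110-0✓ 11101-
Round 2: 1-01-1 11-0-0
PIs = {-10010, -10111, -11011, 0-0110, 0-1001, 001-01, 001010, 010-10, 01011-, 0110-1, 1-0010, 1-01-1, 10-111, 11-0-0, 11101-}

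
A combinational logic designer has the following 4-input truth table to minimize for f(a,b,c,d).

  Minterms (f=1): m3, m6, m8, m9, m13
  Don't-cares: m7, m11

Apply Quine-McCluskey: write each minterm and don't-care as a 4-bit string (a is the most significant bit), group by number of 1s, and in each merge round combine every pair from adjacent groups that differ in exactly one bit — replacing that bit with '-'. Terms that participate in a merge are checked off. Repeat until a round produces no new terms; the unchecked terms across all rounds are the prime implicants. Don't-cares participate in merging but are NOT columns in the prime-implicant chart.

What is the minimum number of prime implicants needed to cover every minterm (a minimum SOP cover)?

4

Round 0: 0011✓ 0110✓ 0111✓ 1000✓ 1001✓ 1011✓ 1101✓
Round 1: -011 0-11 011- 1-01 10-1 100-
PIs = {-011, 0-11, 011-, 1-01, 10-1, 100-}
Coverage chart:
  m3: -011,0-11
  m6: 011- ←essential
  m8: 100- ←essential
  m9: 1-01,10-1,100-
  m13: 1-01 ←essential
Essential: 011-, 1-01, 100-
Petrick residual → -011
Min cover (4 terms): b'cd + a'bc + ac'd + ab'c'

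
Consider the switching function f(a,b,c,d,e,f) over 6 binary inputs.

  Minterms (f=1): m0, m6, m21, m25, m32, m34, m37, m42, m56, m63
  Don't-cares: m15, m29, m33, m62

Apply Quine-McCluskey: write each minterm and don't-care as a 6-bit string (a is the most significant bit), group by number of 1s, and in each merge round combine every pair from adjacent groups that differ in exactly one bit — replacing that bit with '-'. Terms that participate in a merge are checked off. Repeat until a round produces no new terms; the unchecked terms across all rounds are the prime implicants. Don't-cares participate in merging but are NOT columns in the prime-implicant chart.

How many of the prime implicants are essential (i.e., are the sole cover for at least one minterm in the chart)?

8

[col 0] 000000*, 000110, 001111, 010101*, 011001*, 011101*, 100000*, 100001*, 100010*, 100101*, 101010*, 111000, 111110*, 111111*
[col 1] -00000, 01-101, 011-01, 10-010, 100-01, 1000-0, 10000-, 11111-
Prime implicants: -00000, 000110, 001111, 01-101, 011-01, 10-010, 100-01, 1000-0, 10000-, 111000, 11111-
PI chart (minterm → PIs covering it):
  0 | -00000  (sole → essential)
  6 | 000110  (sole → essential)
  21 | 01-101  (sole → essential)
  25 | 011-01  (sole → essential)
  32 | -00000,1000-0,10000-
  34 | 10-010,1000-0
  37 | 100-01  (sole → essential)
  42 | 10-010  (sole → essential)
  56 | 111000  (sole → essential)
  63 | 11111-  (sole → essential)
Essential prime implicants: -00000, 000110, 01-101, 011-01, 10-010, 100-01, 111000, 11111-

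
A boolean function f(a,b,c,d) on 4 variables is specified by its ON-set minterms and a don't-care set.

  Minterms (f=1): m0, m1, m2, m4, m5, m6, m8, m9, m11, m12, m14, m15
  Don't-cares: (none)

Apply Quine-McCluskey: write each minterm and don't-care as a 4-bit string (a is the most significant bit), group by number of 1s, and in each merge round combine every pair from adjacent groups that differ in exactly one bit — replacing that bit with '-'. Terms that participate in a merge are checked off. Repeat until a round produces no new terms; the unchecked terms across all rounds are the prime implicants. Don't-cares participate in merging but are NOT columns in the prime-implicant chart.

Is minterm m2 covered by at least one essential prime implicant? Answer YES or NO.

[col 0] 0000*, 0001*, 0010*, 0100*, 0101*, 0110*, 1000*, 1001*, 1011*, 1100*, 1110*, 1111*
[col 1] -000*, -001*, -100*, -110*, 0-00*, 0-01*, 0-10*, 00-0*, 000-*, 01-0*, 010-*, 1-00*, 1-11, 10-1, 100-*, 11-0*, 111-
[col 2] --00, -00-, -1-0, 0--0, 0-0-
Prime implicants: --00, -00-, -1-0, 0--0, 0-0-, 1-11, 10-1, 111-
PI chart (minterm → PIs covering it):
  0 | --00,-00-,0--0,0-0-
  1 | -00-,0-0-
  2 | 0--0  (sole → essential)
  4 | --00,-1-0,0--0,0-0-
  5 | 0-0-  (sole → essential)
  6 | -1-0,0--0
  8 | --00,-00-
  9 | -00-,10-1
  11 | 1-11,10-1
  12 | --00,-1-0
  14 | -1-0,111-
  15 | 1-11,111-
Essential prime implicants: 0--0, 0-0-

YES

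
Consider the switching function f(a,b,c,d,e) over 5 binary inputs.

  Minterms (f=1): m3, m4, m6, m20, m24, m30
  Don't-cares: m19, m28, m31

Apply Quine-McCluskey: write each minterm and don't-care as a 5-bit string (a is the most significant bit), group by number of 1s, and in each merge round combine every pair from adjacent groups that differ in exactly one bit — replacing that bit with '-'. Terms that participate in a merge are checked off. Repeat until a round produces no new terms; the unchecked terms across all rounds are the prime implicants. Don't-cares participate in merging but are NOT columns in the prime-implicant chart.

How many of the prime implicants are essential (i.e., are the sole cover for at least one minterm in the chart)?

3

[col 0] 00011*, 00100*, 00110*, 10011*, 10100*, 11000*, 11100*, 11110*, 11111*
[col 1] -0011, -0100, 001-0, 1-100, 11-00, 111-0, 1111-
Prime implicants: -0011, -0100, 001-0, 1-100, 11-00, 111-0, 1111-
PI chart (minterm → PIs covering it):
  3 | -0011  (sole → essential)
  4 | -0100,001-0
  6 | 001-0  (sole → essential)
  20 | -0100,1-100
  24 | 11-00  (sole → essential)
  30 | 111-0,1111-
Essential prime implicants: -0011, 001-0, 11-00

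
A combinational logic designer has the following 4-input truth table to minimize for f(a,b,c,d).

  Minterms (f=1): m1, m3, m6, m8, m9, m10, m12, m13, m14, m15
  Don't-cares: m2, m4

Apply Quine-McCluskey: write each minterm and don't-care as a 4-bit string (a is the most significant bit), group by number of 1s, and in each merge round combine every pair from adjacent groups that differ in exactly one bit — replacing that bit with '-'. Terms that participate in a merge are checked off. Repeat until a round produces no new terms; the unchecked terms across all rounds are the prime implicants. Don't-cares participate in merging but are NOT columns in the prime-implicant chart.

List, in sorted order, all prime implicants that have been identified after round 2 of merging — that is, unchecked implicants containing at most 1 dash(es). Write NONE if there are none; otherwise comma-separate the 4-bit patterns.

-001, 00-1, 001-

Round 0: 0001✓ 0010✓ 0011✓ 0100✓ 0110✓ 1000✓ 1001✓ 1010✓ 1100✓ 1101✓ 1110✓ 1111✓
Round 1: -001 -010✓ -100✓ -110✓ 0-10✓ 00-1 001- 01-0✓ 1-00✓ 1-01✓ 1-10✓ 10-0✓ 100-✓ 11-0✓ 11-1✓ 110-✓ 111-✓
Round 2: --10 -1-0 1--0 1-0- 11--
PIs = {--10, -001, -1-0, 00-1, 001-, 1--0, 1-0-, 11--}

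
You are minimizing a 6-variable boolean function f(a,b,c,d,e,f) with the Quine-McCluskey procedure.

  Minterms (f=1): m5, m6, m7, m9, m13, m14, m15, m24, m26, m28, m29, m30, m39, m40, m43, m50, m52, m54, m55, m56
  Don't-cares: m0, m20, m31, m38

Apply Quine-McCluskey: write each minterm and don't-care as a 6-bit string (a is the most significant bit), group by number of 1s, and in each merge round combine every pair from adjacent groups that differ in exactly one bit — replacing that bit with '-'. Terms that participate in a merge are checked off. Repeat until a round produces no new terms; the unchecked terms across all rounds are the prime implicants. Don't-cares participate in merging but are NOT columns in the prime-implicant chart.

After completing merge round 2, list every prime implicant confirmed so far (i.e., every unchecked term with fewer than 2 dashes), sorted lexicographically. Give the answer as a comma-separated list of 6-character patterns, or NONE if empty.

-10100, -11000, 000000, 001-01, 01-100, 1-1000, 101011, 110-10, 1101-0

[col 0] 000000, 000101*, 000110*, 000111*, 001001*, 001101*, 001110*, 001111*, 010100*, 011000*, 011010*, 011100*, 011101*, 011110*, 011111*, 100110*, 100111*, 101000*, 101011, 110010*, 110100*, 110110*, 110111*, 111000*
[col 1] -00110*, -00111*, -10100, -11000, 0-1101*, 0-1110*, 0-1111*, 00-101*, 00-110*, 00-111*, 0001-1*, 00011-*, 001-01, 0011-1*, 00111-*, 01-100, 011-00*, 011-10*, 0110-0*, 0111-0*, 0111-1*, 01110-*, 01111-*, 1-0110*, 1-0111*, 1-1000, 10011-*, 110-10, 1101-0, 11011-*
[col 2] -0011-, 0-11-1, 0-111-, 00-1-1, 00-11-, 011--0, 0111--, 1-011-
Prime implicants: -0011-, -10100, -11000, 0-11-1, 0-111-, 00-1-1, 00-11-, 000000, 001-01, 01-100, 011--0, 0111--, 1-011-, 1-1000, 101011, 110-10, 1101-0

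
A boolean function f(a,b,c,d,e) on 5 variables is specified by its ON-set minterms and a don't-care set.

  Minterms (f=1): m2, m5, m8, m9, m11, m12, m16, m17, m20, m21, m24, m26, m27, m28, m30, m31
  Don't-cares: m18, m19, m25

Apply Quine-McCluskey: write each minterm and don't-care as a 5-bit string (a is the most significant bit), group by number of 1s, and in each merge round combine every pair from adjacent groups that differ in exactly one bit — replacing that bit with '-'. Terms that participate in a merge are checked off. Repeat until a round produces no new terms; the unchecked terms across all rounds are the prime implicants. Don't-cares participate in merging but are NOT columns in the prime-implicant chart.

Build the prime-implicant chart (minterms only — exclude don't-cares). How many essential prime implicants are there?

[col 0] 00010*, 00101*, 01000*, 01001*, 01011*, 01100*, 10000*, 10001*, 10010*, 10011*, 10100*, 10101*, 11000*, 11001*, 11010*, 11011*, 11100*, 11110*, 11111*
[col 1] -0010, -0101, -1000*, -1001*, -1011*, -1100*, 01-00*, 010-1*, 0100-*, 1-000*, 1-001*, 1-010*, 1-011*, 1-100*, 10-00*, 10-01*, 100-0*, 100-1*, 1000-*, 1001-*, 1010-*, 11-00*, 11-10*, 11-11*, 110-0*, 110-1*, 1100-*, 1101-*, 111-0*, 1111-*
[col 2] -1-00, -10-1, -100-, 1--00, 1-0-0*, 1-0-1*, 1-00-*, 1-01-*, 10-0-, 100--*, 11--0, 11-1-, 110--*
[col 3] 1-0--
Prime implicants: -0010, -0101, -1-00, -10-1, -100-, 1--00, 1-0--, 10-0-, 11--0, 11-1-
PI chart (minterm → PIs covering it):
  2 | -0010  (sole → essential)
  5 | -0101  (sole → essential)
  8 | -1-00,-100-
  9 | -10-1,-100-
  11 | -10-1  (sole → essential)
  12 | -1-00  (sole → essential)
  16 | 1--00,1-0--,10-0-
  17 | 1-0--,10-0-
  20 | 1--00,10-0-
  21 | -0101,10-0-
  24 | -1-00,-100-,1--00,1-0--,11--0
  26 | 1-0--,11--0,11-1-
  27 | -10-1,1-0--,11-1-
  28 | -1-00,1--00,11--0
  30 | 11--0,11-1-
  31 | 11-1-  (sole → essential)
Essential prime implicants: -0010, -0101, -1-00, -10-1, 11-1-

5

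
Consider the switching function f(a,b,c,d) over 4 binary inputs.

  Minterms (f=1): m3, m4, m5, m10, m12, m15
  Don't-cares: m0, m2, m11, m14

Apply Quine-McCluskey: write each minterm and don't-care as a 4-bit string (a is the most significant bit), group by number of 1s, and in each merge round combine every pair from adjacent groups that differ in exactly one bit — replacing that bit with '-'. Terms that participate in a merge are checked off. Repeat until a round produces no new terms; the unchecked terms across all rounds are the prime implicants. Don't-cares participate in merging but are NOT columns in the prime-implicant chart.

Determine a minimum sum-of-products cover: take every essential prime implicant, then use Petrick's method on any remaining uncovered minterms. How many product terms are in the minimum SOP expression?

size-2^0 implicants → 0000(✓)  0010(✓)  0011(✓)  0100(✓)  0101(✓)  1010(✓)  1011(✓)  1100(✓)  1110(✓)  1111(✓)
size-2^1 implicants → -010(✓)  -011(✓)  -100  0-00  00-0  001-(✓)  010-  1-10(✓)  1-11(✓)  101-(✓)  11-0  111-(✓)
size-2^2 implicants → -01-  1-1-
Unchecked terms (primes): -01-, -100, 0-00, 00-0, 010-, 1-1-, 11-0
Minterm coverage:
  m3 ⊆ -01- [E]
  m4 ⊆ -100,0-00,010-
  m5 ⊆ 010- [E]
  m10 ⊆ -01-,1-1-
  m12 ⊆ -100,11-0
  m15 ⊆ 1-1- [E]
E = {-01-, 010-, 1-1-}
Petrick residual → -100
Cover = b'c + bc'd' + a'bc' + ac  |cover|=4

4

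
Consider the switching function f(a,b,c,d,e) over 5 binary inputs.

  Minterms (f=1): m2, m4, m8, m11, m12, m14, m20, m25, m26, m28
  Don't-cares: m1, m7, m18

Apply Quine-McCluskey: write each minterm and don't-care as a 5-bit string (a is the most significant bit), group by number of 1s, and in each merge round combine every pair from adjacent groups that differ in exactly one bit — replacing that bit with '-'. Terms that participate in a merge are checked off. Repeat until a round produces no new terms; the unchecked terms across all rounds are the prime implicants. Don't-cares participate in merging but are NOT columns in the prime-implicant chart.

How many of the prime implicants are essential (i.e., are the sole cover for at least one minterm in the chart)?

7

Round 0: 00001 00010✓ 00100✓ 00111 01000✓ 01011 01100✓ 01110✓ 10010✓ 10100✓ 11001 11010✓ 11100✓
Round 1: -0010 -0100✓ -1100✓ 0-100✓ 01-00 011-0 1-010 1-100✓
Round 2: --100
PIs = {--100, -0010, 00001, 00111, 01-00, 01011, 011-0, 1-010, 11001}
Coverage chart:
  m2: -0010 ←essential
  m4: --100 ←essential
  m8: 01-00 ←essential
  m11: 01011 ←essential
  m12: --100,01-00,011-0
  m14: 011-0 ←essential
  m20: --100 ←essential
  m25: 11001 ←essential
  m26: 1-010 ←essential
  m28: --100 ←essential
Essential: --100, -0010, 01-00, 01011, 011-0, 1-010, 11001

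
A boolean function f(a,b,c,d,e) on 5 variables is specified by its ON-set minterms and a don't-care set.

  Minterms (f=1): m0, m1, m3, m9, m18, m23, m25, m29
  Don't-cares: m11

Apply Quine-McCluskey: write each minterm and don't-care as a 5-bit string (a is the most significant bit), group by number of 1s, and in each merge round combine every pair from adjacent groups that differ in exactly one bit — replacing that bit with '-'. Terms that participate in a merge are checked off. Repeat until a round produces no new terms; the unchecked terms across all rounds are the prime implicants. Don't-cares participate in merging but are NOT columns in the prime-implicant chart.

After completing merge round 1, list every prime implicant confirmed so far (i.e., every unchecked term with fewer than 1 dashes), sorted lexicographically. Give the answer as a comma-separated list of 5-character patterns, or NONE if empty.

10010, 10111

size-2^0 implicants → 00000(✓)  00001(✓)  00011(✓)  01001(✓)  01011(✓)  10010  10111  11001(✓)  11101(✓)
size-2^1 implicants → -1001  0-001(✓)  0-011(✓)  000-1(✓)  0000-  010-1(✓)  11-01
size-2^2 implicants → 0-0-1
Unchecked terms (primes): -1001, 0-0-1, 0000-, 10010, 10111, 11-01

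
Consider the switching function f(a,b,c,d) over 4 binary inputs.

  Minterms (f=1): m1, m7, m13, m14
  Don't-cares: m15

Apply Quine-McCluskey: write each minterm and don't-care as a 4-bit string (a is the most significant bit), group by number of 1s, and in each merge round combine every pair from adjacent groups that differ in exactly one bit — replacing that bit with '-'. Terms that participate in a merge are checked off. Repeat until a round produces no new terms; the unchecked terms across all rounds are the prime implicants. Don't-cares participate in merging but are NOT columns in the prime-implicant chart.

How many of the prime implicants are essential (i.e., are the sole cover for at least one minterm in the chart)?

size-2^0 implicants → 0001  0111(✓)  1101(✓)  1110(✓)  1111(✓)
size-2^1 implicants → -111  11-1  111-
Unchecked terms (primes): -111, 0001, 11-1, 111-
Minterm coverage:
  m1 ⊆ 0001 [E]
  m7 ⊆ -111 [E]
  m13 ⊆ 11-1 [E]
  m14 ⊆ 111- [E]
E = {-111, 0001, 11-1, 111-}

4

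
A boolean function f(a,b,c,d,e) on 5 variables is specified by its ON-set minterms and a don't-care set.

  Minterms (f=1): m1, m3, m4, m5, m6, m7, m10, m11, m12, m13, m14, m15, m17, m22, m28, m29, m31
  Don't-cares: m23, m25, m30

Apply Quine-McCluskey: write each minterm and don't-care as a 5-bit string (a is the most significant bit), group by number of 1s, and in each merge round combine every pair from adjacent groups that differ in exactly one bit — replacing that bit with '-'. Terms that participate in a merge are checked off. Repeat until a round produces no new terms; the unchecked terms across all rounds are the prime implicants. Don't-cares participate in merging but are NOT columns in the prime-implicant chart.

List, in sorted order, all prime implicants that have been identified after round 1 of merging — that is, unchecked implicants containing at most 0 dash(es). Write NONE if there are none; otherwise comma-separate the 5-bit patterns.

Round 0: 00001✓ 00011✓ 00100✓ 00101✓ 00110✓ 00111✓ 01010✓ 01011✓ 01100✓ 01101✓ 01110✓ 01111✓ 10001✓ 10110✓ 10111✓ 11001✓ 11100✓ 11101✓ 11110✓ 11111✓
Round 1: -0001 -0110✓ -0111✓ -1100✓ -1101✓ -1110✓ -1111✓ 0-011✓ 0-100✓ 0-101✓ 0-110✓ 0-111✓ 00-01✓ 00-11✓ 000-1✓ 001-0✓ 001-1✓ 0010-✓ 0011-✓ 01-10✓ 01-11✓ 0101-✓ 011-0✓ 011-1✓ 0110-✓ 0111-✓ 1-001 1-110✓ 1-111✓ 1011-✓ 11-01 111-0✓ 111-1✓ 1110-✓ 1111-✓
Round 2: --110✓ --111✓ -011-✓ -11-0✓ -11-1✓ -110-✓ -111-✓ 0--11 0-1-0✓ 0-1-1✓ 0-10-✓ 0-11-✓ 00--1 001--✓ 01-1- 011--✓ 1-11-✓ 111--✓
Round 3: --11- -11-- 0-1--
PIs = {--11-, -0001, -11--, 0--11, 0-1--, 00--1, 01-1-, 1-001, 11-01}

NONE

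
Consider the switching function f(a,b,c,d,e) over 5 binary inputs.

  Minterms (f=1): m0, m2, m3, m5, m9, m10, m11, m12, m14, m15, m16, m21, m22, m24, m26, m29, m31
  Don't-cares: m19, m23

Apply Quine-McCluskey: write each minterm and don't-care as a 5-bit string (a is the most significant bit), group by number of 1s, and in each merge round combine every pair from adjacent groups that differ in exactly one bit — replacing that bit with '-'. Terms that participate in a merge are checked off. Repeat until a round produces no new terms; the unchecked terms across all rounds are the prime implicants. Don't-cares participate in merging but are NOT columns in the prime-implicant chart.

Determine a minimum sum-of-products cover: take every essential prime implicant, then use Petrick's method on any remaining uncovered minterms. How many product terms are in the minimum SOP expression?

Round 0: 00000✓ 00010✓ 00011✓ 00101✓ 01001✓ 01010✓ 01011✓ 01100✓ 01110✓ 01111✓ 10000✓ 10011✓ 10101✓ 10110✓ 10111✓ 11000✓ 11010✓ 11101✓ 11111✓
Round 1: -0000 -0011 -0101 -1010 -1111 0-010✓ 0-011✓ 000-0 0001-✓ 01-10✓ 01-11✓ 010-1 0101-✓ 011-0 0111-✓ 1-000 1-101✓ 1-111✓ 10-11 101-1✓ 1011- 110-0 111-1✓
Round 2: 0-01- 01-1- 1-1-1
PIs = {-0000, -0011, -0101, -1010, -1111, 0-01-, 000-0, 01-1-, 010-1, 011-0, 1-000, 1-1-1, 10-11, 1011-, 110-0}
Coverage chart:
  m0: -0000,000-0
  m2: 0-01-,000-0
  m3: -0011,0-01-
  m5: -0101 ←essential
  m9: 010-1 ←essential
  m10: -1010,0-01-,01-1-
  m11: 0-01-,01-1-,010-1
  m12: 011-0 ←essential
  m14: 01-1-,011-0
  m15: -1111,01-1-
  m16: -0000,1-000
  m21: -0101,1-1-1
  m22: 1011- ←essential
  m24: 1-000,110-0
  m26: -1010,110-0
  m29: 1-1-1 ←essential
  m31: -1111,1-1-1
Essential: -0101, 010-1, 011-0, 1-1-1, 1011-
Petrick residual → -0000, -1111, 0-01-, 110-0
Min cover (9 terms): b'c'd'e' + b'cd'e + bcde + a'c'd + a'bc'e + a'bce' + ace + ab'cd + abc'e'

9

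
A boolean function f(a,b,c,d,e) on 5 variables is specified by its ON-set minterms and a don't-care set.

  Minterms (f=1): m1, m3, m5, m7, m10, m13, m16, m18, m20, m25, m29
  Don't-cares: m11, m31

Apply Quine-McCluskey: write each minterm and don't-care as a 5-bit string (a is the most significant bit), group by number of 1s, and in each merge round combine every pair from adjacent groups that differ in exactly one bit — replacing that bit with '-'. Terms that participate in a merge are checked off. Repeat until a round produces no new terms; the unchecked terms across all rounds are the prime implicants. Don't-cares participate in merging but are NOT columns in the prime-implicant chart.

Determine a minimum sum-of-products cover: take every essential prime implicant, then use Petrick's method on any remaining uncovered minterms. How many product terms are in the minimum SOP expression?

Round 0: 00001✓ 00011✓ 00101✓ 00111✓ 01010✓ 01011✓ 01101✓ 10000✓ 10010✓ 10100✓ 11001✓ 11101✓ 11111✓
Round 1: -1101 0-011 0-101 00-01✓ 00-11✓ 000-1✓ 001-1✓ 0101- 10-00 100-0 11-01 111-1
Round 2: 00--1
PIs = {-1101, 0-011, 0-101, 00--1, 0101-, 10-00, 100-0, 11-01, 111-1}
Coverage chart:
  m1: 00--1 ←essential
  m3: 0-011,00--1
  m5: 0-101,00--1
  m7: 00--1 ←essential
  m10: 0101- ←essential
  m13: -1101,0-101
  m16: 10-00,100-0
  m18: 100-0 ←essential
  m20: 10-00 ←essential
  m25: 11-01 ←essential
  m29: -1101,11-01,111-1
Essential: 00--1, 0101-, 10-00, 100-0, 11-01
Petrick residual → -1101
Min cover (6 terms): bcd'e + a'b'e + a'bc'd + ab'd'e' + ab'c'e' + abd'e

6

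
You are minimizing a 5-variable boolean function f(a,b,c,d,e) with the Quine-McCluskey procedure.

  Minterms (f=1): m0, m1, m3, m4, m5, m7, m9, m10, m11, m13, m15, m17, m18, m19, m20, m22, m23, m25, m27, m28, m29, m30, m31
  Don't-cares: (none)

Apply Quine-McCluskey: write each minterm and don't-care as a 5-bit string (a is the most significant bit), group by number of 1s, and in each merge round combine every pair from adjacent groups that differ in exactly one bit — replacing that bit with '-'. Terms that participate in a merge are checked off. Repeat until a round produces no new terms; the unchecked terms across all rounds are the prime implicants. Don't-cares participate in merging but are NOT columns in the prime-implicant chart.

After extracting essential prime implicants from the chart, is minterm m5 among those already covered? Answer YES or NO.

size-2^0 implicants → 00000(✓)  00001(✓)  00011(✓)  00100(✓)  00101(✓)  00111(✓)  01001(✓)  01010(✓)  01011(✓)  01101(✓)  01111(✓)  10001(✓)  10010(✓)  10011(✓)  10100(✓)  10110(✓)  10111(✓)  11001(✓)  11011(✓)  11100(✓)  11101(✓)  11110(✓)  11111(✓)
size-2^1 implicants → -0001(✓)  -0011(✓)  -0100  -0111(✓)  -1001(✓)  -1011(✓)  -1101(✓)  -1111(✓)  0-001(✓)  0-011(✓)  0-101(✓)  0-111(✓)  00-00(✓)  00-01(✓)  00-11(✓)  000-1(✓)  0000-(✓)  001-1(✓)  0010-(✓)  01-01(✓)  01-11(✓)  010-1(✓)  0101-  011-1(✓)  1-001(✓)  1-011(✓)  1-100(✓)  1-110(✓)  1-111(✓)  10-10(✓)  10-11(✓)  100-1(✓)  1001-(✓)  101-0(✓)  1011-(✓)  11-01(✓)  11-11(✓)  110-1(✓)  111-0(✓)  111-1(✓)  1110-(✓)  1111-(✓)
size-2^2 implicants → --001(✓)  --011(✓)  --111(✓)  -0-11(✓)  -00-1(✓)  -1-01(✓)  -1-11(✓)  -10-1(✓)  -11-1(✓)  0--01(✓)  0--11(✓)  0-0-1(✓)  0-1-1(✓)  00--1(✓)  00-0-  01--1(✓)  1--11(✓)  1-0-1(✓)  1-1-0  1-11-  10-1-  11--1(✓)  111--
size-2^3 implicants → ---11  --0-1  -1--1  0---1
Unchecked terms (primes): ---11, --0-1, -0100, -1--1, 0---1, 00-0-, 0101-, 1-1-0, 1-11-, 10-1-, 111--
Minterm coverage:
  m0 ⊆ 00-0- [E]
  m1 ⊆ --0-1,0---1,00-0-
  m3 ⊆ ---11,--0-1,0---1
  m4 ⊆ -0100,00-0-
  m5 ⊆ 0---1,00-0-
  m7 ⊆ ---11,0---1
  m9 ⊆ --0-1,-1--1,0---1
  m10 ⊆ 0101- [E]
  m11 ⊆ ---11,--0-1,-1--1,0---1,0101-
  m13 ⊆ -1--1,0---1
  m15 ⊆ ---11,-1--1,0---1
  m17 ⊆ --0-1 [E]
  m18 ⊆ 10-1- [E]
  m19 ⊆ ---11,--0-1,10-1-
  m20 ⊆ -0100,1-1-0
  m22 ⊆ 1-1-0,1-11-,10-1-
  m23 ⊆ ---11,1-11-,10-1-
  m25 ⊆ --0-1,-1--1
  m27 ⊆ ---11,--0-1,-1--1
  m28 ⊆ 1-1-0,111--
  m29 ⊆ -1--1,111--
  m30 ⊆ 1-1-0,1-11-,111--
  m31 ⊆ ---11,-1--1,1-11-,111--
E = {--0-1, 00-0-, 0101-, 10-1-}

YES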